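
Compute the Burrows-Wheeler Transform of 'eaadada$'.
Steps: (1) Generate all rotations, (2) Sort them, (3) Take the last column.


Rotations (sorted):
  0: $eaadada -> last char: a
  1: a$eaadad -> last char: d
  2: aadada$e -> last char: e
  3: ada$eaad -> last char: d
  4: adada$ea -> last char: a
  5: da$eaada -> last char: a
  6: dada$eaa -> last char: a
  7: eaadada$ -> last char: $


BWT = adedaaa$


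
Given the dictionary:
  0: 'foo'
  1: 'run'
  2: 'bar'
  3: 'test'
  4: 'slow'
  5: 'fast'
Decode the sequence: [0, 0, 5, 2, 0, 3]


Look up each index in the dictionary:
  0 -> 'foo'
  0 -> 'foo'
  5 -> 'fast'
  2 -> 'bar'
  0 -> 'foo'
  3 -> 'test'

Decoded: "foo foo fast bar foo test"


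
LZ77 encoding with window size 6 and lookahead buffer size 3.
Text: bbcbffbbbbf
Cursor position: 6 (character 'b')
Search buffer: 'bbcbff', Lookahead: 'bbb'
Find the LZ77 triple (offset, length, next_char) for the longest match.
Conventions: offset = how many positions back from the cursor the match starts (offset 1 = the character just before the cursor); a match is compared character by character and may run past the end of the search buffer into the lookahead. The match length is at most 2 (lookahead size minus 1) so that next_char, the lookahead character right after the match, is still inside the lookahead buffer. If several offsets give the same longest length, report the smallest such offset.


Try each offset into the search buffer:
  offset=1 (pos 5, char 'f'): match length 0
  offset=2 (pos 4, char 'f'): match length 0
  offset=3 (pos 3, char 'b'): match length 1
  offset=4 (pos 2, char 'c'): match length 0
  offset=5 (pos 1, char 'b'): match length 1
  offset=6 (pos 0, char 'b'): match length 2
Longest match has length 2 at offset 6.
next_char = character at position 6 + 2 = 8 -> 'b'

Best match: offset=6, length=2 (matching 'bb' starting at position 0)
LZ77 triple: (6, 2, 'b')


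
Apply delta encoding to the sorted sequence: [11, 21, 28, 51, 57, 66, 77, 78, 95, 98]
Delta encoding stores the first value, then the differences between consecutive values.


First value: 11
Deltas:
  21 - 11 = 10
  28 - 21 = 7
  51 - 28 = 23
  57 - 51 = 6
  66 - 57 = 9
  77 - 66 = 11
  78 - 77 = 1
  95 - 78 = 17
  98 - 95 = 3


Delta encoded: [11, 10, 7, 23, 6, 9, 11, 1, 17, 3]


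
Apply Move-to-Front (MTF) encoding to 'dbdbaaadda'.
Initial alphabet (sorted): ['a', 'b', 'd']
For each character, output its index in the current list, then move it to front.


MTF encoding:
'd': index 2 in ['a', 'b', 'd'] -> ['d', 'a', 'b']
'b': index 2 in ['d', 'a', 'b'] -> ['b', 'd', 'a']
'd': index 1 in ['b', 'd', 'a'] -> ['d', 'b', 'a']
'b': index 1 in ['d', 'b', 'a'] -> ['b', 'd', 'a']
'a': index 2 in ['b', 'd', 'a'] -> ['a', 'b', 'd']
'a': index 0 in ['a', 'b', 'd'] -> ['a', 'b', 'd']
'a': index 0 in ['a', 'b', 'd'] -> ['a', 'b', 'd']
'd': index 2 in ['a', 'b', 'd'] -> ['d', 'a', 'b']
'd': index 0 in ['d', 'a', 'b'] -> ['d', 'a', 'b']
'a': index 1 in ['d', 'a', 'b'] -> ['a', 'd', 'b']


Output: [2, 2, 1, 1, 2, 0, 0, 2, 0, 1]


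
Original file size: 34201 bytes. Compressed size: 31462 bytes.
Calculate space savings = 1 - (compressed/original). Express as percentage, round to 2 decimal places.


ratio = compressed/original = 31462/34201 = 0.919915
savings = 1 - ratio = 1 - 0.919915 = 0.080085
as a percentage: 0.080085 * 100 = 8.01%

Space savings = 1 - 31462/34201 = 8.01%


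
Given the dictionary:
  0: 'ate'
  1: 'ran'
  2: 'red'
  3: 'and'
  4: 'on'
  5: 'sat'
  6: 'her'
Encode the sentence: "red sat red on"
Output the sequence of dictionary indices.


Look up each word in the dictionary:
  'red' -> 2
  'sat' -> 5
  'red' -> 2
  'on' -> 4

Encoded: [2, 5, 2, 4]


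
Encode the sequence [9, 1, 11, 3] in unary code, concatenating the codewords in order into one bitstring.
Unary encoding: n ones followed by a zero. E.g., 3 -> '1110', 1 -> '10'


Encode each number as n ones followed by a terminating 0:
  9 -> 1111111110 (10 bits)
  1 -> 10 (2 bits)
  11 -> 111111111110 (12 bits)
  3 -> 1110 (4 bits)
Total length = 10 + 2 + 12 + 4 = 28 bits.

Unary([9, 1, 11, 3]) = 1111111110101111111111101110 (28 bits)


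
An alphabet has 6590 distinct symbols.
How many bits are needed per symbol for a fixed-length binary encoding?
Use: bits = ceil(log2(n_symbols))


log2(6590) = 12.6861
Bracket: 2^12 = 4096 < 6590 <= 2^13 = 8192
So ceil(log2(6590)) = 13

bits = ceil(log2(6590)) = ceil(12.6861) = 13 bits


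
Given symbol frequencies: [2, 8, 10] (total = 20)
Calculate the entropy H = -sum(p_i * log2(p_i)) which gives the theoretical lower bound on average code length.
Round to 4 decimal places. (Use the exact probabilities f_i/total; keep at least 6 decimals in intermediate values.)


Per-symbol terms -p_i * log2(p_i) with p_i = f_i/20:
  p = 2/20 = 0.100000: log2(p) = -3.321928, -p*log2(p) = 0.332193
  p = 8/20 = 0.400000: log2(p) = -1.321928, -p*log2(p) = 0.528771
  p = 10/20 = 0.500000: log2(p) = -1.000000, -p*log2(p) = 0.500000
H = 0.332193 + 0.528771 + 0.500000 = 1.360964

H = 1.361 bits/symbol


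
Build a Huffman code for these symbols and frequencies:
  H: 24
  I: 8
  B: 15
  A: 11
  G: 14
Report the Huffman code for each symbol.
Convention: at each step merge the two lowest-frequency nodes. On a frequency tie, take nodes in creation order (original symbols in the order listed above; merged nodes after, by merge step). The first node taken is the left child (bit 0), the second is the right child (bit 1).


Huffman tree construction:
Step 1: Merge I(8) + A(11) = 19
Step 2: Merge G(14) + B(15) = 29
Step 3: Merge (I+A)(19) + H(24) = 43
Step 4: Merge (G+B)(29) + ((I+A)+H)(43) = 72
Read each symbol's code off the tree from the root (left child = 0, right child = 1).

Codes:
  H: 11 (length 2)
  I: 100 (length 3)
  B: 01 (length 2)
  A: 101 (length 3)
  G: 00 (length 2)
Average code length: 163/72 = 2.2639 bits/symbol


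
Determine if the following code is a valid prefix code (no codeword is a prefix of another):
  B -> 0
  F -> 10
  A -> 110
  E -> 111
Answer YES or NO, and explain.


Checking each pair (does one codeword prefix another?):
  B='0' vs F='10': no prefix
  B='0' vs A='110': no prefix
  B='0' vs E='111': no prefix
  F='10' vs B='0': no prefix
  F='10' vs A='110': no prefix
  F='10' vs E='111': no prefix
  A='110' vs B='0': no prefix
  A='110' vs F='10': no prefix
  A='110' vs E='111': no prefix
  E='111' vs B='0': no prefix
  E='111' vs F='10': no prefix
  E='111' vs A='110': no prefix
No violation found over all pairs.

YES -- this is a valid prefix code. No codeword is a prefix of any other codeword.


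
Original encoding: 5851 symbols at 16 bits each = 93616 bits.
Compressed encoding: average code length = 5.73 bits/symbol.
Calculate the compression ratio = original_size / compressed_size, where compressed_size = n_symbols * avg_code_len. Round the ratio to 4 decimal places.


original_size = n_symbols * orig_bits = 5851 * 16 = 93616 bits
compressed_size = n_symbols * avg_code_len = 5851 * 5.73 = 33526.23 bits
ratio = original_size / compressed_size = 93616 / 33526.23 = 2.7923

Compression ratio = 2.7923


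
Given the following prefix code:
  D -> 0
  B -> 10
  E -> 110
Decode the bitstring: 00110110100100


Decoding step by step:
Bits 0 -> D
Bits 0 -> D
Bits 110 -> E
Bits 110 -> E
Bits 10 -> B
Bits 0 -> D
Bits 10 -> B
Bits 0 -> D


Decoded message: DDEEBDBD


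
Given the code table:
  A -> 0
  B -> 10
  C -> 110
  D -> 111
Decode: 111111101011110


Decoding:
111 -> D
111 -> D
10 -> B
10 -> B
111 -> D
10 -> B


Result: DDBBDB


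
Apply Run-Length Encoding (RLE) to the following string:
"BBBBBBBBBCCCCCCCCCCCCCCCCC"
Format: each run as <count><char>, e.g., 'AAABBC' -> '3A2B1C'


Scanning runs left to right:
  i=0: run of 'B' x 9 -> '9B'
  i=9: run of 'C' x 17 -> '17C'

RLE = 9B17C


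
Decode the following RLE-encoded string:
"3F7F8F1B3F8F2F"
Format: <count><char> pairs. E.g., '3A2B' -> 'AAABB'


Expanding each <count><char> pair:
  3F -> 'FFF'
  7F -> 'FFFFFFF'
  8F -> 'FFFFFFFF'
  1B -> 'B'
  3F -> 'FFF'
  8F -> 'FFFFFFFF'
  2F -> 'FF'

Decoded = FFFFFFFFFFFFFFFFFFBFFFFFFFFFFFFF


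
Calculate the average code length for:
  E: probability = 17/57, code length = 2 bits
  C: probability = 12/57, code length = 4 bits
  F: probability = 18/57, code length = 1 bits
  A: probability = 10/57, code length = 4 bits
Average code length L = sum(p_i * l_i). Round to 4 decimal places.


Weighted contributions p_i * l_i:
  E: (17/57) * 2 = 34/57
  C: (12/57) * 4 = 48/57
  F: (18/57) * 1 = 18/57
  A: (10/57) * 4 = 40/57
Sum = (34 + 48 + 18 + 40)/57 = 140/57

L = 140/57 = 2.4561 bits/symbol


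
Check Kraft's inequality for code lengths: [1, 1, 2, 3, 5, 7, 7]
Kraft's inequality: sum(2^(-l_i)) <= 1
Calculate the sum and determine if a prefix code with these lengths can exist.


Sum = 2^(-1) + 2^(-1) + 2^(-2) + 2^(-3) + 2^(-5) + 2^(-7) + 2^(-7)
    = 0.5 + 0.5 + 0.25 + 0.125 + 0.03125 + 0.0078125 + 0.0078125
    = 182/128 = 1.421875
Since 1.421875 > 1, Kraft's inequality is NOT satisfied.
A prefix code with these lengths CANNOT exist.

Kraft sum = 1.421875. Not satisfied.


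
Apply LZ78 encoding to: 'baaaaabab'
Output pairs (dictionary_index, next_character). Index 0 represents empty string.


LZ78 encoding steps:
Dictionary: {0: ''}
Step 1: w='' (idx 0), next='b' -> output (0, 'b'), add 'b' as idx 1
Step 2: w='' (idx 0), next='a' -> output (0, 'a'), add 'a' as idx 2
Step 3: w='a' (idx 2), next='a' -> output (2, 'a'), add 'aa' as idx 3
Step 4: w='aa' (idx 3), next='b' -> output (3, 'b'), add 'aab' as idx 4
Step 5: w='a' (idx 2), next='b' -> output (2, 'b'), add 'ab' as idx 5


Encoded: [(0, 'b'), (0, 'a'), (2, 'a'), (3, 'b'), (2, 'b')]


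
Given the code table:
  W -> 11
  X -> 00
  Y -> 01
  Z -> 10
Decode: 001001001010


Decoding:
00 -> X
10 -> Z
01 -> Y
00 -> X
10 -> Z
10 -> Z


Result: XZYXZZ


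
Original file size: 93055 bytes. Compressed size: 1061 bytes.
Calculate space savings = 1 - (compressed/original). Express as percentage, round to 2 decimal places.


ratio = compressed/original = 1061/93055 = 0.011402
savings = 1 - ratio = 1 - 0.011402 = 0.988598
as a percentage: 0.988598 * 100 = 98.86%

Space savings = 1 - 1061/93055 = 98.86%


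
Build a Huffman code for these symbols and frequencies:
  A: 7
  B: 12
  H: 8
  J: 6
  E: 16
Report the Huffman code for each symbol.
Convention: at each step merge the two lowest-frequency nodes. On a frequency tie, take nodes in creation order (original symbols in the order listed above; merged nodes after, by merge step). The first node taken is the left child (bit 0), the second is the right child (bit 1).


Huffman tree construction:
Step 1: Merge J(6) + A(7) = 13
Step 2: Merge H(8) + B(12) = 20
Step 3: Merge (J+A)(13) + E(16) = 29
Step 4: Merge (H+B)(20) + ((J+A)+E)(29) = 49
Read each symbol's code off the tree from the root (left child = 0, right child = 1).

Codes:
  A: 101 (length 3)
  B: 01 (length 2)
  H: 00 (length 2)
  J: 100 (length 3)
  E: 11 (length 2)
Average code length: 111/49 = 2.2653 bits/symbol


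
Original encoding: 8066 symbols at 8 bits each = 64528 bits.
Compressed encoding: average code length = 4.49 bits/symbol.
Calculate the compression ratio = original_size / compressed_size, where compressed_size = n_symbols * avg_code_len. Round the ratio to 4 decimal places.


original_size = n_symbols * orig_bits = 8066 * 8 = 64528 bits
compressed_size = n_symbols * avg_code_len = 8066 * 4.49 = 36216.34 bits
ratio = original_size / compressed_size = 64528 / 36216.34 = 1.7817

Compression ratio = 1.7817


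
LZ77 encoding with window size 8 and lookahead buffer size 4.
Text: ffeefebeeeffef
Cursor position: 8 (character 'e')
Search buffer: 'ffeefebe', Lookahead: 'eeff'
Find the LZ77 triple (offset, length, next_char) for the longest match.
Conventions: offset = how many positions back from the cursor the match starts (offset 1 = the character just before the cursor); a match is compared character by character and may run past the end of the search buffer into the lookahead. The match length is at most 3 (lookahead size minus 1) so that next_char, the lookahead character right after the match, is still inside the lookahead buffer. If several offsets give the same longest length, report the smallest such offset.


Try each offset into the search buffer:
  offset=1 (pos 7, char 'e'): match length 2
  offset=2 (pos 6, char 'b'): match length 0
  offset=3 (pos 5, char 'e'): match length 1
  offset=4 (pos 4, char 'f'): match length 0
  offset=5 (pos 3, char 'e'): match length 1
  offset=6 (pos 2, char 'e'): match length 3
  offset=7 (pos 1, char 'f'): match length 0
  offset=8 (pos 0, char 'f'): match length 0
Longest match has length 3 at offset 6.
next_char = character at position 8 + 3 = 11 -> 'f'

Best match: offset=6, length=3 (matching 'eef' starting at position 2)
LZ77 triple: (6, 3, 'f')


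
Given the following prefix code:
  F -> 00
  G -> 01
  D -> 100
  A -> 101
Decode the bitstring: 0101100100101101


Decoding step by step:
Bits 01 -> G
Bits 01 -> G
Bits 100 -> D
Bits 100 -> D
Bits 101 -> A
Bits 101 -> A


Decoded message: GGDDAA


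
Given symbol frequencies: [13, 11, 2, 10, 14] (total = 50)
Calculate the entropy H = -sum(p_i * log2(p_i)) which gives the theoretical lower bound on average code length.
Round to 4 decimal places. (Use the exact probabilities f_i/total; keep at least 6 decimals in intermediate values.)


Per-symbol terms -p_i * log2(p_i) with p_i = f_i/50:
  p = 13/50 = 0.260000: log2(p) = -1.943416, -p*log2(p) = 0.505288
  p = 11/50 = 0.220000: log2(p) = -2.184425, -p*log2(p) = 0.480573
  p = 2/50 = 0.040000: log2(p) = -4.643856, -p*log2(p) = 0.185754
  p = 10/50 = 0.200000: log2(p) = -2.321928, -p*log2(p) = 0.464386
  p = 14/50 = 0.280000: log2(p) = -1.836501, -p*log2(p) = 0.514220
H = 0.505288 + 0.480573 + 0.185754 + 0.464386 + 0.514220 = 2.150221

H = 2.1502 bits/symbol


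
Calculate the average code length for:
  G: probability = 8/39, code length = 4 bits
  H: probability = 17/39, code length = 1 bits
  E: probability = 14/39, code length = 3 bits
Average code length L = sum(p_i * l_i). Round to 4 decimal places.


Weighted contributions p_i * l_i:
  G: (8/39) * 4 = 32/39
  H: (17/39) * 1 = 17/39
  E: (14/39) * 3 = 42/39
Sum = (32 + 17 + 42)/39 = 91/39

L = 91/39 = 2.3333 bits/symbol


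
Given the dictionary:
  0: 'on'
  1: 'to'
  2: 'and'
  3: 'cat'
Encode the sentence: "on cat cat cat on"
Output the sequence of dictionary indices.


Look up each word in the dictionary:
  'on' -> 0
  'cat' -> 3
  'cat' -> 3
  'cat' -> 3
  'on' -> 0

Encoded: [0, 3, 3, 3, 0]


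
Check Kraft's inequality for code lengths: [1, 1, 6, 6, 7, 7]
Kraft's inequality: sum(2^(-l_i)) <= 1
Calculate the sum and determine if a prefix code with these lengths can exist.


Sum = 2^(-1) + 2^(-1) + 2^(-6) + 2^(-6) + 2^(-7) + 2^(-7)
    = 0.5 + 0.5 + 0.015625 + 0.015625 + 0.0078125 + 0.0078125
    = 134/128 = 1.046875
Since 1.046875 > 1, Kraft's inequality is NOT satisfied.
A prefix code with these lengths CANNOT exist.

Kraft sum = 1.046875. Not satisfied.


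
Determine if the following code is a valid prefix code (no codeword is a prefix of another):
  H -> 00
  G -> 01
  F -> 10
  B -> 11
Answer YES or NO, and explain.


Checking each pair (does one codeword prefix another?):
  H='00' vs G='01': no prefix
  H='00' vs F='10': no prefix
  H='00' vs B='11': no prefix
  G='01' vs H='00': no prefix
  G='01' vs F='10': no prefix
  G='01' vs B='11': no prefix
  F='10' vs H='00': no prefix
  F='10' vs G='01': no prefix
  F='10' vs B='11': no prefix
  B='11' vs H='00': no prefix
  B='11' vs G='01': no prefix
  B='11' vs F='10': no prefix
No violation found over all pairs.

YES -- this is a valid prefix code. No codeword is a prefix of any other codeword.


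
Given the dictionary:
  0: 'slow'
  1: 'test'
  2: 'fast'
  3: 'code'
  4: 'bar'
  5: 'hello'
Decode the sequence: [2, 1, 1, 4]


Look up each index in the dictionary:
  2 -> 'fast'
  1 -> 'test'
  1 -> 'test'
  4 -> 'bar'

Decoded: "fast test test bar"


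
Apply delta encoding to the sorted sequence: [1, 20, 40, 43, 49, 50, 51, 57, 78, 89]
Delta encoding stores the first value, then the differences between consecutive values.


First value: 1
Deltas:
  20 - 1 = 19
  40 - 20 = 20
  43 - 40 = 3
  49 - 43 = 6
  50 - 49 = 1
  51 - 50 = 1
  57 - 51 = 6
  78 - 57 = 21
  89 - 78 = 11


Delta encoded: [1, 19, 20, 3, 6, 1, 1, 6, 21, 11]


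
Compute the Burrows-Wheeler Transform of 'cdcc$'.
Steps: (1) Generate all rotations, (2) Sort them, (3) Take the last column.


Rotations (sorted):
  0: $cdcc -> last char: c
  1: c$cdc -> last char: c
  2: cc$cd -> last char: d
  3: cdcc$ -> last char: $
  4: dcc$c -> last char: c


BWT = ccd$c


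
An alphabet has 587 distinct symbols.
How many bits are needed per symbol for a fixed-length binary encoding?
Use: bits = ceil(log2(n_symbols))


log2(587) = 9.1972
Bracket: 2^9 = 512 < 587 <= 2^10 = 1024
So ceil(log2(587)) = 10

bits = ceil(log2(587)) = ceil(9.1972) = 10 bits


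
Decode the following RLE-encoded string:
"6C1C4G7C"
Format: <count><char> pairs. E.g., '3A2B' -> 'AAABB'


Expanding each <count><char> pair:
  6C -> 'CCCCCC'
  1C -> 'C'
  4G -> 'GGGG'
  7C -> 'CCCCCCC'

Decoded = CCCCCCCGGGGCCCCCCC


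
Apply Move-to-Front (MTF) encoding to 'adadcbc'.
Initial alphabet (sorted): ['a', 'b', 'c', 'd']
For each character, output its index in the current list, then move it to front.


MTF encoding:
'a': index 0 in ['a', 'b', 'c', 'd'] -> ['a', 'b', 'c', 'd']
'd': index 3 in ['a', 'b', 'c', 'd'] -> ['d', 'a', 'b', 'c']
'a': index 1 in ['d', 'a', 'b', 'c'] -> ['a', 'd', 'b', 'c']
'd': index 1 in ['a', 'd', 'b', 'c'] -> ['d', 'a', 'b', 'c']
'c': index 3 in ['d', 'a', 'b', 'c'] -> ['c', 'd', 'a', 'b']
'b': index 3 in ['c', 'd', 'a', 'b'] -> ['b', 'c', 'd', 'a']
'c': index 1 in ['b', 'c', 'd', 'a'] -> ['c', 'b', 'd', 'a']


Output: [0, 3, 1, 1, 3, 3, 1]


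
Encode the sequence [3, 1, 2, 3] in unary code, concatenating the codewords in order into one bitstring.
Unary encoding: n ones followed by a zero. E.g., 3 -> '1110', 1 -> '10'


Encode each number as n ones followed by a terminating 0:
  3 -> 1110 (4 bits)
  1 -> 10 (2 bits)
  2 -> 110 (3 bits)
  3 -> 1110 (4 bits)
Total length = 4 + 2 + 3 + 4 = 13 bits.

Unary([3, 1, 2, 3]) = 1110101101110 (13 bits)


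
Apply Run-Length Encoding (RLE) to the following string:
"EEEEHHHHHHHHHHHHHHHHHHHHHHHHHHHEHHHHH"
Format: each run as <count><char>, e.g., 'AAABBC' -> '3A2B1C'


Scanning runs left to right:
  i=0: run of 'E' x 4 -> '4E'
  i=4: run of 'H' x 27 -> '27H'
  i=31: run of 'E' x 1 -> '1E'
  i=32: run of 'H' x 5 -> '5H'

RLE = 4E27H1E5H


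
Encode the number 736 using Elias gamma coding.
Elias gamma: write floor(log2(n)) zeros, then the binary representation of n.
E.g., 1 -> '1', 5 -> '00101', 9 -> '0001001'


num_bits = floor(log2(736)) + 1 = 10
leading_zeros = num_bits - 1 = 9
binary(736) = 1011100000

Elias gamma(736) = '000000000' + '1011100000' = 0000000001011100000 (19 bits)


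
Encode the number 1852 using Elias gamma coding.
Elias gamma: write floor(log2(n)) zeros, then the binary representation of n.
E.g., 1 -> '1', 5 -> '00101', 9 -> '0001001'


num_bits = floor(log2(1852)) + 1 = 11
leading_zeros = num_bits - 1 = 10
binary(1852) = 11100111100

Elias gamma(1852) = '0000000000' + '11100111100' = 000000000011100111100 (21 bits)


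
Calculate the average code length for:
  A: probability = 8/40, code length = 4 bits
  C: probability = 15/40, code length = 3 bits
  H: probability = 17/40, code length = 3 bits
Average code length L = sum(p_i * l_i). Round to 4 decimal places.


Weighted contributions p_i * l_i:
  A: (8/40) * 4 = 32/40
  C: (15/40) * 3 = 45/40
  H: (17/40) * 3 = 51/40
Sum = (32 + 45 + 51)/40 = 128/40

L = 128/40 = 3.2000 bits/symbol


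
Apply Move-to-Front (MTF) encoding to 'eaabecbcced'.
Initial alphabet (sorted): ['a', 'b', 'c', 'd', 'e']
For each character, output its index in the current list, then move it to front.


MTF encoding:
'e': index 4 in ['a', 'b', 'c', 'd', 'e'] -> ['e', 'a', 'b', 'c', 'd']
'a': index 1 in ['e', 'a', 'b', 'c', 'd'] -> ['a', 'e', 'b', 'c', 'd']
'a': index 0 in ['a', 'e', 'b', 'c', 'd'] -> ['a', 'e', 'b', 'c', 'd']
'b': index 2 in ['a', 'e', 'b', 'c', 'd'] -> ['b', 'a', 'e', 'c', 'd']
'e': index 2 in ['b', 'a', 'e', 'c', 'd'] -> ['e', 'b', 'a', 'c', 'd']
'c': index 3 in ['e', 'b', 'a', 'c', 'd'] -> ['c', 'e', 'b', 'a', 'd']
'b': index 2 in ['c', 'e', 'b', 'a', 'd'] -> ['b', 'c', 'e', 'a', 'd']
'c': index 1 in ['b', 'c', 'e', 'a', 'd'] -> ['c', 'b', 'e', 'a', 'd']
'c': index 0 in ['c', 'b', 'e', 'a', 'd'] -> ['c', 'b', 'e', 'a', 'd']
'e': index 2 in ['c', 'b', 'e', 'a', 'd'] -> ['e', 'c', 'b', 'a', 'd']
'd': index 4 in ['e', 'c', 'b', 'a', 'd'] -> ['d', 'e', 'c', 'b', 'a']


Output: [4, 1, 0, 2, 2, 3, 2, 1, 0, 2, 4]


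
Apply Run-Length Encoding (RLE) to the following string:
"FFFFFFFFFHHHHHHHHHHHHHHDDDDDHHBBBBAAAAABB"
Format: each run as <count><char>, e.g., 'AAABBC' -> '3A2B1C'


Scanning runs left to right:
  i=0: run of 'F' x 9 -> '9F'
  i=9: run of 'H' x 14 -> '14H'
  i=23: run of 'D' x 5 -> '5D'
  i=28: run of 'H' x 2 -> '2H'
  i=30: run of 'B' x 4 -> '4B'
  i=34: run of 'A' x 5 -> '5A'
  i=39: run of 'B' x 2 -> '2B'

RLE = 9F14H5D2H4B5A2B


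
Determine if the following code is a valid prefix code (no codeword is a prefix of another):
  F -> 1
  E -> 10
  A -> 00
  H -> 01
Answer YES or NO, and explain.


Checking each pair (does one codeword prefix another?):
  F='1' vs E='10': prefix -- VIOLATION

NO -- this is NOT a valid prefix code. F (1) is a prefix of E (10).


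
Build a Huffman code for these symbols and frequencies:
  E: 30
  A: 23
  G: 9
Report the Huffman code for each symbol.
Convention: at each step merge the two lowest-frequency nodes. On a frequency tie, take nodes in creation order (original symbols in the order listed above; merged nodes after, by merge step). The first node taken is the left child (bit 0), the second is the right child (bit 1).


Huffman tree construction:
Step 1: Merge G(9) + A(23) = 32
Step 2: Merge E(30) + (G+A)(32) = 62
Read each symbol's code off the tree from the root (left child = 0, right child = 1).

Codes:
  E: 0 (length 1)
  A: 11 (length 2)
  G: 10 (length 2)
Average code length: 94/62 = 1.5161 bits/symbol


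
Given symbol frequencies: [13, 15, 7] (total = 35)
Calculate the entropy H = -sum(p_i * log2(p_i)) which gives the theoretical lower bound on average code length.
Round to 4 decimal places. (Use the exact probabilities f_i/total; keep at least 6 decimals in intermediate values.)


Per-symbol terms -p_i * log2(p_i) with p_i = f_i/35:
  p = 13/35 = 0.371429: log2(p) = -1.428843, -p*log2(p) = 0.530713
  p = 15/35 = 0.428571: log2(p) = -1.222392, -p*log2(p) = 0.523882
  p = 7/35 = 0.200000: log2(p) = -2.321928, -p*log2(p) = 0.464386
H = 0.530713 + 0.523882 + 0.464386 = 1.518981

H = 1.519 bits/symbol


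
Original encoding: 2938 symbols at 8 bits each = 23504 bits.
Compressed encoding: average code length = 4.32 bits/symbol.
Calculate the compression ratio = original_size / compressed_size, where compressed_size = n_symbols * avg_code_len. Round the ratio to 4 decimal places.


original_size = n_symbols * orig_bits = 2938 * 8 = 23504 bits
compressed_size = n_symbols * avg_code_len = 2938 * 4.32 = 12692.16 bits
ratio = original_size / compressed_size = 23504 / 12692.16 = 1.8519

Compression ratio = 1.8519


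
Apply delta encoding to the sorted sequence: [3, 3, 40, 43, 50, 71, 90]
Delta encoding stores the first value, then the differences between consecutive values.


First value: 3
Deltas:
  3 - 3 = 0
  40 - 3 = 37
  43 - 40 = 3
  50 - 43 = 7
  71 - 50 = 21
  90 - 71 = 19


Delta encoded: [3, 0, 37, 3, 7, 21, 19]


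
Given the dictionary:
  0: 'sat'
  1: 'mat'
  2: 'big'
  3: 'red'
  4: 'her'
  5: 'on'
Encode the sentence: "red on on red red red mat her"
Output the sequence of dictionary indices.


Look up each word in the dictionary:
  'red' -> 3
  'on' -> 5
  'on' -> 5
  'red' -> 3
  'red' -> 3
  'red' -> 3
  'mat' -> 1
  'her' -> 4

Encoded: [3, 5, 5, 3, 3, 3, 1, 4]


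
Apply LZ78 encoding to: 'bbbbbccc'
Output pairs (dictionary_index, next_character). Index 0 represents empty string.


LZ78 encoding steps:
Dictionary: {0: ''}
Step 1: w='' (idx 0), next='b' -> output (0, 'b'), add 'b' as idx 1
Step 2: w='b' (idx 1), next='b' -> output (1, 'b'), add 'bb' as idx 2
Step 3: w='bb' (idx 2), next='c' -> output (2, 'c'), add 'bbc' as idx 3
Step 4: w='' (idx 0), next='c' -> output (0, 'c'), add 'c' as idx 4
Step 5: w='c' (idx 4), end of input -> output (4, '')


Encoded: [(0, 'b'), (1, 'b'), (2, 'c'), (0, 'c'), (4, '')]


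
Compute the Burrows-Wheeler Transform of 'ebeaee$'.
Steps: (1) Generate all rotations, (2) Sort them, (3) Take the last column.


Rotations (sorted):
  0: $ebeaee -> last char: e
  1: aee$ebe -> last char: e
  2: beaee$e -> last char: e
  3: e$ebeae -> last char: e
  4: eaee$eb -> last char: b
  5: ebeaee$ -> last char: $
  6: ee$ebea -> last char: a


BWT = eeeeb$a


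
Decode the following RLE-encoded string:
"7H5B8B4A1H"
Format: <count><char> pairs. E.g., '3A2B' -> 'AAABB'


Expanding each <count><char> pair:
  7H -> 'HHHHHHH'
  5B -> 'BBBBB'
  8B -> 'BBBBBBBB'
  4A -> 'AAAA'
  1H -> 'H'

Decoded = HHHHHHHBBBBBBBBBBBBBAAAAH


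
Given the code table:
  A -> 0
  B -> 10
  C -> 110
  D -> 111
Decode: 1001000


Decoding:
10 -> B
0 -> A
10 -> B
0 -> A
0 -> A


Result: BABAA


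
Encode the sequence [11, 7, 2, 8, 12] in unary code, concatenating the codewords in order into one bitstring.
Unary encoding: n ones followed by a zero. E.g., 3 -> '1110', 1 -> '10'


Encode each number as n ones followed by a terminating 0:
  11 -> 111111111110 (12 bits)
  7 -> 11111110 (8 bits)
  2 -> 110 (3 bits)
  8 -> 111111110 (9 bits)
  12 -> 1111111111110 (13 bits)
Total length = 12 + 8 + 3 + 9 + 13 = 45 bits.

Unary([11, 7, 2, 8, 12]) = 111111111110111111101101111111101111111111110 (45 bits)


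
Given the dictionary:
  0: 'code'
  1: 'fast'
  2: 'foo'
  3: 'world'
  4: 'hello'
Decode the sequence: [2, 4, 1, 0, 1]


Look up each index in the dictionary:
  2 -> 'foo'
  4 -> 'hello'
  1 -> 'fast'
  0 -> 'code'
  1 -> 'fast'

Decoded: "foo hello fast code fast"


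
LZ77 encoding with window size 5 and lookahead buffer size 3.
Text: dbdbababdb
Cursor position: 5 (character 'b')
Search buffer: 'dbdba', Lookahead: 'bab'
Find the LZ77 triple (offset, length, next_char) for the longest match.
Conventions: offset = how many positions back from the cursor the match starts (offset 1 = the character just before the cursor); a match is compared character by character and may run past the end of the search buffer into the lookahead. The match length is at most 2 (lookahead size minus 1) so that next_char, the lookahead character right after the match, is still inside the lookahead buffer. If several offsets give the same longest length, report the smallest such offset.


Try each offset into the search buffer:
  offset=1 (pos 4, char 'a'): match length 0
  offset=2 (pos 3, char 'b'): match length 2
  offset=3 (pos 2, char 'd'): match length 0
  offset=4 (pos 1, char 'b'): match length 1
  offset=5 (pos 0, char 'd'): match length 0
Longest match has length 2 at offset 2.
next_char = character at position 5 + 2 = 7 -> 'b'

Best match: offset=2, length=2 (matching 'ba' starting at position 3)
LZ77 triple: (2, 2, 'b')


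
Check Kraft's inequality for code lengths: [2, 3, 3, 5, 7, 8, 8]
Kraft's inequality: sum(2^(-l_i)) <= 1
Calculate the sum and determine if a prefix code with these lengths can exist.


Sum = 2^(-2) + 2^(-3) + 2^(-3) + 2^(-5) + 2^(-7) + 2^(-8) + 2^(-8)
    = 0.25 + 0.125 + 0.125 + 0.03125 + 0.0078125 + 0.00390625 + 0.00390625
    = 140/256 = 0.546875
Since 0.546875 <= 1, Kraft's inequality IS satisfied.
A prefix code with these lengths CAN exist.

Kraft sum = 0.546875. Satisfied.


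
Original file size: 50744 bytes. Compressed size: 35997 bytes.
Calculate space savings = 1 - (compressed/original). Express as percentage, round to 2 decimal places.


ratio = compressed/original = 35997/50744 = 0.709384
savings = 1 - ratio = 1 - 0.709384 = 0.290616
as a percentage: 0.290616 * 100 = 29.06%

Space savings = 1 - 35997/50744 = 29.06%


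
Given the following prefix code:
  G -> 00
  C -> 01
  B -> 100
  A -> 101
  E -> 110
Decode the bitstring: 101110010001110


Decoding step by step:
Bits 101 -> A
Bits 110 -> E
Bits 01 -> C
Bits 00 -> G
Bits 01 -> C
Bits 110 -> E


Decoded message: AECGCE


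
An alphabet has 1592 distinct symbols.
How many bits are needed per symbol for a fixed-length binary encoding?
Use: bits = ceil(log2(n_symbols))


log2(1592) = 10.6366
Bracket: 2^10 = 1024 < 1592 <= 2^11 = 2048
So ceil(log2(1592)) = 11

bits = ceil(log2(1592)) = ceil(10.6366) = 11 bits


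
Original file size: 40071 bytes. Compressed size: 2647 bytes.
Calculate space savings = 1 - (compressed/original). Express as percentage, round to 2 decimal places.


ratio = compressed/original = 2647/40071 = 0.066058
savings = 1 - ratio = 1 - 0.066058 = 0.933942
as a percentage: 0.933942 * 100 = 93.39%

Space savings = 1 - 2647/40071 = 93.39%


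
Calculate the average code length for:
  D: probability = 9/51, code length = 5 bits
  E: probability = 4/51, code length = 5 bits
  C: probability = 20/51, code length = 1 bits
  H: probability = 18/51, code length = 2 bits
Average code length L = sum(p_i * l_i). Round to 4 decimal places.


Weighted contributions p_i * l_i:
  D: (9/51) * 5 = 45/51
  E: (4/51) * 5 = 20/51
  C: (20/51) * 1 = 20/51
  H: (18/51) * 2 = 36/51
Sum = (45 + 20 + 20 + 36)/51 = 121/51

L = 121/51 = 2.3725 bits/symbol


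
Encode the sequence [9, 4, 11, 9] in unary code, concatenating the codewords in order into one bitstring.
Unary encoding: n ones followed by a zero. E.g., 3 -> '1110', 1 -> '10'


Encode each number as n ones followed by a terminating 0:
  9 -> 1111111110 (10 bits)
  4 -> 11110 (5 bits)
  11 -> 111111111110 (12 bits)
  9 -> 1111111110 (10 bits)
Total length = 10 + 5 + 12 + 10 = 37 bits.

Unary([9, 4, 11, 9]) = 1111111110111101111111111101111111110 (37 bits)


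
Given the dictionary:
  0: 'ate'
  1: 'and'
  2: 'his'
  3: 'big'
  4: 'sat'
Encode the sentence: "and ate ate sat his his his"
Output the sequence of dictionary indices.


Look up each word in the dictionary:
  'and' -> 1
  'ate' -> 0
  'ate' -> 0
  'sat' -> 4
  'his' -> 2
  'his' -> 2
  'his' -> 2

Encoded: [1, 0, 0, 4, 2, 2, 2]


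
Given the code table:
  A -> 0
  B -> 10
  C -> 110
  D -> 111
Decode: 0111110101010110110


Decoding:
0 -> A
111 -> D
110 -> C
10 -> B
10 -> B
10 -> B
110 -> C
110 -> C


Result: ADCBBBCC


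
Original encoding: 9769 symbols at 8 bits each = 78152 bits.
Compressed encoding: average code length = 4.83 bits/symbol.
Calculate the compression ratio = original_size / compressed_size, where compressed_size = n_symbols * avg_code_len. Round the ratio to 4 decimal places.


original_size = n_symbols * orig_bits = 9769 * 8 = 78152 bits
compressed_size = n_symbols * avg_code_len = 9769 * 4.83 = 47184.27 bits
ratio = original_size / compressed_size = 78152 / 47184.27 = 1.6563

Compression ratio = 1.6563


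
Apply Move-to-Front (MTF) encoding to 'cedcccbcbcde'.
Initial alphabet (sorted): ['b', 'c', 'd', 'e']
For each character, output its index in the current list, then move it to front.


MTF encoding:
'c': index 1 in ['b', 'c', 'd', 'e'] -> ['c', 'b', 'd', 'e']
'e': index 3 in ['c', 'b', 'd', 'e'] -> ['e', 'c', 'b', 'd']
'd': index 3 in ['e', 'c', 'b', 'd'] -> ['d', 'e', 'c', 'b']
'c': index 2 in ['d', 'e', 'c', 'b'] -> ['c', 'd', 'e', 'b']
'c': index 0 in ['c', 'd', 'e', 'b'] -> ['c', 'd', 'e', 'b']
'c': index 0 in ['c', 'd', 'e', 'b'] -> ['c', 'd', 'e', 'b']
'b': index 3 in ['c', 'd', 'e', 'b'] -> ['b', 'c', 'd', 'e']
'c': index 1 in ['b', 'c', 'd', 'e'] -> ['c', 'b', 'd', 'e']
'b': index 1 in ['c', 'b', 'd', 'e'] -> ['b', 'c', 'd', 'e']
'c': index 1 in ['b', 'c', 'd', 'e'] -> ['c', 'b', 'd', 'e']
'd': index 2 in ['c', 'b', 'd', 'e'] -> ['d', 'c', 'b', 'e']
'e': index 3 in ['d', 'c', 'b', 'e'] -> ['e', 'd', 'c', 'b']


Output: [1, 3, 3, 2, 0, 0, 3, 1, 1, 1, 2, 3]


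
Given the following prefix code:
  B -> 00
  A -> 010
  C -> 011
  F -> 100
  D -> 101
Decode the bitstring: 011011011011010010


Decoding step by step:
Bits 011 -> C
Bits 011 -> C
Bits 011 -> C
Bits 011 -> C
Bits 010 -> A
Bits 010 -> A


Decoded message: CCCCAA


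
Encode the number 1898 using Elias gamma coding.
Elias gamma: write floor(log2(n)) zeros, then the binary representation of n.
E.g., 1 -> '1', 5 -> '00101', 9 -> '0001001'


num_bits = floor(log2(1898)) + 1 = 11
leading_zeros = num_bits - 1 = 10
binary(1898) = 11101101010

Elias gamma(1898) = '0000000000' + '11101101010' = 000000000011101101010 (21 bits)


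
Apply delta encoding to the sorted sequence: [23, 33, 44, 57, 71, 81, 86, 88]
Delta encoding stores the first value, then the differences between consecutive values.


First value: 23
Deltas:
  33 - 23 = 10
  44 - 33 = 11
  57 - 44 = 13
  71 - 57 = 14
  81 - 71 = 10
  86 - 81 = 5
  88 - 86 = 2


Delta encoded: [23, 10, 11, 13, 14, 10, 5, 2]


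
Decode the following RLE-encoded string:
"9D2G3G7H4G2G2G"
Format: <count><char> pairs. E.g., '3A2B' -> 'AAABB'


Expanding each <count><char> pair:
  9D -> 'DDDDDDDDD'
  2G -> 'GG'
  3G -> 'GGG'
  7H -> 'HHHHHHH'
  4G -> 'GGGG'
  2G -> 'GG'
  2G -> 'GG'

Decoded = DDDDDDDDDGGGGGHHHHHHHGGGGGGGG


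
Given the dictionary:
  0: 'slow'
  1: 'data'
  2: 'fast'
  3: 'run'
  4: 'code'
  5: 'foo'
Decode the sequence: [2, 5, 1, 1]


Look up each index in the dictionary:
  2 -> 'fast'
  5 -> 'foo'
  1 -> 'data'
  1 -> 'data'

Decoded: "fast foo data data"


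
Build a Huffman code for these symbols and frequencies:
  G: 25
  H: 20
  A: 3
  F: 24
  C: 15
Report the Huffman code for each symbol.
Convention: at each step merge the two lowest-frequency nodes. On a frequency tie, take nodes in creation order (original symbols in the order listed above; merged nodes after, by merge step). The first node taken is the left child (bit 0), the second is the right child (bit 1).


Huffman tree construction:
Step 1: Merge A(3) + C(15) = 18
Step 2: Merge (A+C)(18) + H(20) = 38
Step 3: Merge F(24) + G(25) = 49
Step 4: Merge ((A+C)+H)(38) + (F+G)(49) = 87
Read each symbol's code off the tree from the root (left child = 0, right child = 1).

Codes:
  G: 11 (length 2)
  H: 01 (length 2)
  A: 000 (length 3)
  F: 10 (length 2)
  C: 001 (length 3)
Average code length: 192/87 = 2.2069 bits/symbol


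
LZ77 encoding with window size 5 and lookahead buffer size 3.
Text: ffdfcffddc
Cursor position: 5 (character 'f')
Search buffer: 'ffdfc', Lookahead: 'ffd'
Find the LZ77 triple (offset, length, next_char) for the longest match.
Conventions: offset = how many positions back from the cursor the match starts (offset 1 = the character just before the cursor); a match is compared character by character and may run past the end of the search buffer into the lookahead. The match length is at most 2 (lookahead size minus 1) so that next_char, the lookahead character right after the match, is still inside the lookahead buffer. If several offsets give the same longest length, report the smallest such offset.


Try each offset into the search buffer:
  offset=1 (pos 4, char 'c'): match length 0
  offset=2 (pos 3, char 'f'): match length 1
  offset=3 (pos 2, char 'd'): match length 0
  offset=4 (pos 1, char 'f'): match length 1
  offset=5 (pos 0, char 'f'): match length 2
Longest match has length 2 at offset 5.
next_char = character at position 5 + 2 = 7 -> 'd'

Best match: offset=5, length=2 (matching 'ff' starting at position 0)
LZ77 triple: (5, 2, 'd')


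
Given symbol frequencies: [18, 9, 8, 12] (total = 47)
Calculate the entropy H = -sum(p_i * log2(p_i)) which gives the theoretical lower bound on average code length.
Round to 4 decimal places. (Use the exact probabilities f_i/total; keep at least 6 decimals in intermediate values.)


Per-symbol terms -p_i * log2(p_i) with p_i = f_i/47:
  p = 18/47 = 0.382979: log2(p) = -1.384664, -p*log2(p) = 0.530297
  p = 9/47 = 0.191489: log2(p) = -2.384664, -p*log2(p) = 0.456638
  p = 8/47 = 0.170213: log2(p) = -2.554589, -p*log2(p) = 0.434824
  p = 12/47 = 0.255319: log2(p) = -1.969626, -p*log2(p) = 0.502883
H = 0.530297 + 0.456638 + 0.434824 + 0.502883 = 1.924642

H = 1.9246 bits/symbol


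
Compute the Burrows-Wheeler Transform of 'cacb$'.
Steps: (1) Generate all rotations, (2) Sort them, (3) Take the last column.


Rotations (sorted):
  0: $cacb -> last char: b
  1: acb$c -> last char: c
  2: b$cac -> last char: c
  3: cacb$ -> last char: $
  4: cb$ca -> last char: a


BWT = bcc$a


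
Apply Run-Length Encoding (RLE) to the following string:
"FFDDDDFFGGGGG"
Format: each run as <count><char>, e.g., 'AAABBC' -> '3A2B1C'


Scanning runs left to right:
  i=0: run of 'F' x 2 -> '2F'
  i=2: run of 'D' x 4 -> '4D'
  i=6: run of 'F' x 2 -> '2F'
  i=8: run of 'G' x 5 -> '5G'

RLE = 2F4D2F5G


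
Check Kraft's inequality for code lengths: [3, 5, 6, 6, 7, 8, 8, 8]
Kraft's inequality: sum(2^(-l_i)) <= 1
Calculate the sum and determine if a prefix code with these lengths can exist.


Sum = 2^(-3) + 2^(-5) + 2^(-6) + 2^(-6) + 2^(-7) + 2^(-8) + 2^(-8) + 2^(-8)
    = 0.125 + 0.03125 + 0.015625 + 0.015625 + 0.0078125 + 0.00390625 + 0.00390625 + 0.00390625
    = 53/256 = 0.20703125
Since 0.20703125 <= 1, Kraft's inequality IS satisfied.
A prefix code with these lengths CAN exist.

Kraft sum = 0.20703125. Satisfied.


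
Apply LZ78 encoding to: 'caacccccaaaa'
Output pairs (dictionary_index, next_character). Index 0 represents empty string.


LZ78 encoding steps:
Dictionary: {0: ''}
Step 1: w='' (idx 0), next='c' -> output (0, 'c'), add 'c' as idx 1
Step 2: w='' (idx 0), next='a' -> output (0, 'a'), add 'a' as idx 2
Step 3: w='a' (idx 2), next='c' -> output (2, 'c'), add 'ac' as idx 3
Step 4: w='c' (idx 1), next='c' -> output (1, 'c'), add 'cc' as idx 4
Step 5: w='cc' (idx 4), next='a' -> output (4, 'a'), add 'cca' as idx 5
Step 6: w='a' (idx 2), next='a' -> output (2, 'a'), add 'aa' as idx 6
Step 7: w='a' (idx 2), end of input -> output (2, '')


Encoded: [(0, 'c'), (0, 'a'), (2, 'c'), (1, 'c'), (4, 'a'), (2, 'a'), (2, '')]


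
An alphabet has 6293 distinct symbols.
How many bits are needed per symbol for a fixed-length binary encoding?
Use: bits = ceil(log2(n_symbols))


log2(6293) = 12.6195
Bracket: 2^12 = 4096 < 6293 <= 2^13 = 8192
So ceil(log2(6293)) = 13

bits = ceil(log2(6293)) = ceil(12.6195) = 13 bits


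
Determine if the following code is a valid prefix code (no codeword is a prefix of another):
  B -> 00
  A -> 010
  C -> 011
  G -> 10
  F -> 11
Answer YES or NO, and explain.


Checking each pair (does one codeword prefix another?):
  B='00' vs A='010': no prefix
  B='00' vs C='011': no prefix
  B='00' vs G='10': no prefix
  B='00' vs F='11': no prefix
  A='010' vs B='00': no prefix
  A='010' vs C='011': no prefix
  A='010' vs G='10': no prefix
  A='010' vs F='11': no prefix
  C='011' vs B='00': no prefix
  C='011' vs A='010': no prefix
  C='011' vs G='10': no prefix
  C='011' vs F='11': no prefix
  G='10' vs B='00': no prefix
  G='10' vs A='010': no prefix
  G='10' vs C='011': no prefix
  G='10' vs F='11': no prefix
  F='11' vs B='00': no prefix
  F='11' vs A='010': no prefix
  F='11' vs C='011': no prefix
  F='11' vs G='10': no prefix
No violation found over all pairs.

YES -- this is a valid prefix code. No codeword is a prefix of any other codeword.


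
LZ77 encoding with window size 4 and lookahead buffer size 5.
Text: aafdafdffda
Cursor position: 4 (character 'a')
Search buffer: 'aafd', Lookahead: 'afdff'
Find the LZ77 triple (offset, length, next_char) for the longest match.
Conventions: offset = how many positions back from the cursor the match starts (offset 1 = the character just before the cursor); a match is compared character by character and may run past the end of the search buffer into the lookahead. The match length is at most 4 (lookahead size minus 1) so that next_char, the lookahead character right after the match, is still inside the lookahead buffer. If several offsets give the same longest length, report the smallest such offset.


Try each offset into the search buffer:
  offset=1 (pos 3, char 'd'): match length 0
  offset=2 (pos 2, char 'f'): match length 0
  offset=3 (pos 1, char 'a'): match length 3
  offset=4 (pos 0, char 'a'): match length 1
Longest match has length 3 at offset 3.
next_char = character at position 4 + 3 = 7 -> 'f'

Best match: offset=3, length=3 (matching 'afd' starting at position 1)
LZ77 triple: (3, 3, 'f')
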